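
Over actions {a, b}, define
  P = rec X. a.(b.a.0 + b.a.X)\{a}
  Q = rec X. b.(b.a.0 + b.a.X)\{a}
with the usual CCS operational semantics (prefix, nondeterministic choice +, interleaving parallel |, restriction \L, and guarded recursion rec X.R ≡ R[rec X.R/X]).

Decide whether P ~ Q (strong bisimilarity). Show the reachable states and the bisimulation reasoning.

P's transition system — 4 states:
  s0 = rec X. a.(b.a.0 + b.a.X)\{a} → =a=> s1
  s1 = (b.a.0 + b.a.(rec X. a.(b.a.0 + b.a.X)\{a}))\{a} → =b=> s2, =b=> s3
  s2 = (a.(rec X. a.(b.a.0 + b.a.X)\{a}))\{a} → ∅
  s3 = (a.0)\{a} → ∅
Q's transition system — 4 states:
  t0 = rec X. b.(b.a.0 + b.a.X)\{a} → =b=> t1
  t1 = (b.a.0 + b.a.(rec X. b.(b.a.0 + b.a.X)\{a}))\{a} → =b=> t2, =b=> t3
  t2 = (a.(rec X. b.(b.a.0 + b.a.X)\{a}))\{a} → ∅
  t3 = (a.0)\{a} → ∅
Coarsest stable partition (strong bisimilarity classes):
  B0 = {s0}
  B1 = {s1, t1}
  B2 = {s2, s3, t2, t3}
  B3 = {t0}
s0 ∈ B0, t0 ∈ B3 → different blocks

not bisimilar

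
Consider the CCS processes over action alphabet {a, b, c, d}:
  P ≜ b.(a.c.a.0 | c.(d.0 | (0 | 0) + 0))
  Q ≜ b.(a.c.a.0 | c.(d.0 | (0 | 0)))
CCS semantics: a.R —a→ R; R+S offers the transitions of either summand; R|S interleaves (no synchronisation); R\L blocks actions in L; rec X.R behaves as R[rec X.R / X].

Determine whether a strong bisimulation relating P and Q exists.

YES

P's transition system — 13 states:
  s0 = b.(a.c.a.0 | c.(d.0 | (0 | 0) + 0)) :: =b=> s1
  s1 = a.c.a.0 | c.(d.0 | (0 | 0) + 0) :: =a=> s2, =c=> s3
  s2 = c.a.0 | c.(d.0 | (0 | 0) + 0) :: =c=> s4, =c=> s5
  s3 = a.c.a.0 | (d.0 | (0 | 0) + 0) :: =a=> s5, =d=> s6
  s4 = a.0 | c.(d.0 | (0 | 0) + 0) :: =a=> s7, =c=> s8
  s5 = c.a.0 | (d.0 | (0 | 0) + 0) :: =c=> s8, =d=> s9
  s6 = a.c.a.0 | (0 | (0 | 0)) :: =a=> s9
  s7 = 0 | c.(d.0 | (0 | 0) + 0) :: =c=> s10
  s8 = a.0 | (d.0 | (0 | 0) + 0) :: =a=> s10, =d=> s11
  s9 = c.a.0 | (0 | (0 | 0)) :: =c=> s11
  s10 = 0 | (d.0 | (0 | 0) + 0) :: =d=> s12
  s11 = a.0 | (0 | (0 | 0)) :: =a=> s12
  s12 = 0 | (0 | (0 | 0)) :: stopped
Q's transition system — 13 states:
  t0 = b.(a.c.a.0 | c.(d.0 | (0 | 0))) :: =b=> t1
  t1 = a.c.a.0 | c.(d.0 | (0 | 0)) :: =a=> t2, =c=> t3
  t2 = c.a.0 | c.(d.0 | (0 | 0)) :: =c=> t4, =c=> t5
  t3 = a.c.a.0 | (d.0 | (0 | 0)) :: =a=> t5, =d=> t6
  t4 = a.0 | c.(d.0 | (0 | 0)) :: =a=> t7, =c=> t8
  t5 = c.a.0 | (d.0 | (0 | 0)) :: =c=> t8, =d=> t9
  t6 = a.c.a.0 | (0 | (0 | 0)) :: =a=> t9
  t7 = 0 | c.(d.0 | (0 | 0)) :: =c=> t10
  t8 = a.0 | (d.0 | (0 | 0)) :: =a=> t10, =d=> t11
  t9 = c.a.0 | (0 | (0 | 0)) :: =c=> t11
  t10 = 0 | (d.0 | (0 | 0)) :: =d=> t12
  t11 = a.0 | (0 | (0 | 0)) :: =a=> t12
  t12 = 0 | (0 | (0 | 0)) :: stopped
Partition-refinement fixed point:
  B0 = {s0, t0}
  B1 = {s1, t1}
  B2 = {s3, t3}
  B3 = {s5, t5}
  B4 = {s9, t9}
  B5 = {s11, t11}
  B6 = {s12, t12}
  B7 = {s8, t8}
  B8 = {s10, t10}
  B9 = {s6, t6}
  B10 = {s2, t2}
  B11 = {s4, t4}
  B12 = {s7, t7}
s0 ∈ B0, t0 ∈ B0 → same block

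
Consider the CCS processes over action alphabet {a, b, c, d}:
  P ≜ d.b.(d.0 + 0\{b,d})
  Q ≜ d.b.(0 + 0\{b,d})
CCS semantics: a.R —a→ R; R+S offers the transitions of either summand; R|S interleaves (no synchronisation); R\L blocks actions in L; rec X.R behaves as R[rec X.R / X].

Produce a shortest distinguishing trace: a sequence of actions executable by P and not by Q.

P's transition system — 4 states:
  s0 = d.b.(d.0 + 0\{b,d}) → =d=> s1
  s1 = b.(d.0 + 0\{b,d}) → =b=> s2
  s2 = d.0 + 0\{b,d} → =d=> s3
  s3 = 0 → ·
Q's transition system — 3 states:
  t0 = d.b.(0 + 0\{b,d}) → =d=> t1
  t1 = b.(0 + 0\{b,d}) → =b=> t2
  t2 = 0 + 0\{b,d} → ·
Trace ⟨dbd⟩ through P, begin at {s0}:
  after d @ step 1: {s1}
  after b @ step 2: {s2}
  after d @ step 3: {s3}
  ✓ P
Trace ⟨dbd⟩ through Q, begin at {t0}:
  after d @ step 1: {t1}
  after b @ step 2: {t2}
  after d @ step 3: ∅ (Q stuck)

dbd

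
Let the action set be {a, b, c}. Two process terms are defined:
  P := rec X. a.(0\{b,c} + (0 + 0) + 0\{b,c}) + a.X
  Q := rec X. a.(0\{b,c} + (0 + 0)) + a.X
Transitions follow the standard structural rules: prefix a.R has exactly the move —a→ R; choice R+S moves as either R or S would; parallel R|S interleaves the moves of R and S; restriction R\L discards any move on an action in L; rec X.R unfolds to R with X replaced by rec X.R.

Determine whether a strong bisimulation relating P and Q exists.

YES

LTS(P): 2 reachable states
  m0 = rec X. a.(0\{b,c} + (0 + 0) + 0\{b,c}) + a.X ⊢ —a→ m0, —a→ m1
  m1 = 0\{b,c} + (0 + 0) + 0\{b,c} ⊢ ∅
LTS(Q): 2 reachable states
  n0 = rec X. a.(0\{b,c} + (0 + 0)) + a.X ⊢ —a→ n0, —a→ n1
  n1 = 0\{b,c} + (0 + 0) ⊢ ∅
Partition-refinement fixed point:
  B0 = {m0, n0}
  B1 = {m1, n1}
m0 ∈ B0, n0 ∈ B0 → same block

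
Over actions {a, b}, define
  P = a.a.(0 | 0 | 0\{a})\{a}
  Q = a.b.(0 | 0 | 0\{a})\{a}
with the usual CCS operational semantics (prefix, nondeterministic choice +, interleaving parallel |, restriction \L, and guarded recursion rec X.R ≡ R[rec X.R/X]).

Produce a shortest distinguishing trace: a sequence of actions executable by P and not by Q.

aa

P's transition system — 3 states:
  u0 = a.a.(0 | 0 | 0\{a})\{a} | -a-> u1
  u1 = a.(0 | 0 | 0\{a})\{a} | -a-> u2
  u2 = (0 | 0 | 0\{a})\{a} | (no moves)
Q's transition system — 3 states:
  v0 = a.b.(0 | 0 | 0\{a})\{a} | -a-> v1
  v1 = b.(0 | 0 | 0\{a})\{a} | -b-> v2
  v2 = (0 | 0 | 0\{a})\{a} | (no moves)
Executing aa from P (initial set {u0}):
  step 1 (a): {u1}
  step 2 (a): {u2}
  P completes σ.
Executing aa from Q (initial set {v0}):
  step 1 (a): {v1}
  step 2 (a): no successor for Q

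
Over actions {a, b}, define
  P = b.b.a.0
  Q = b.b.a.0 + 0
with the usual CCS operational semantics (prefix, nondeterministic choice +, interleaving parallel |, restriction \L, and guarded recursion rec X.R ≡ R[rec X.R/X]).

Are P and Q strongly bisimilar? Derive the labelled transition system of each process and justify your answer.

P ~ Q

LTS(P): 4 reachable states
  p0 = b.b.a.0 → --b--▸ p1
  p1 = b.a.0 → --b--▸ p2
  p2 = a.0 → --a--▸ p3
  p3 = 0 → stopped
LTS(Q): 4 reachable states
  q0 = b.b.a.0 + 0 → --b--▸ q1
  q1 = b.a.0 → --b--▸ q2
  q2 = a.0 → --a--▸ q3
  q3 = 0 → stopped
Coarsest stable partition (strong bisimilarity classes):
  B0 = {p0, q0}
  B1 = {p1, q1}
  B2 = {p2, q2}
  B3 = {p3, q3}
p0 ∈ B0, q0 ∈ B0 → same block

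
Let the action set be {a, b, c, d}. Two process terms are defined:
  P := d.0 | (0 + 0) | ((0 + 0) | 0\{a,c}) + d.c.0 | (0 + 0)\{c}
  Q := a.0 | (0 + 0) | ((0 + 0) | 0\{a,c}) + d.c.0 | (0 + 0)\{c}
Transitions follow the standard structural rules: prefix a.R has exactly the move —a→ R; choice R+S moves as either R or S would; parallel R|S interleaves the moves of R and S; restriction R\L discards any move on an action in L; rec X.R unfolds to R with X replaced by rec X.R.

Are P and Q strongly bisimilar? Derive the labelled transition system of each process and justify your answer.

LTS(P): 4 reachable states
  u0 = d.0 | (0 + 0) | ((0 + 0) | 0\{a,c}) + d.c.0 | (0 + 0)\{c} has moves =d=> u1, =d=> u2
  u1 = 0 | (0 + 0) | ((0 + 0) | 0\{a,c}) has moves (no moves)
  u2 = c.0 | (0 + 0)\{c} has moves =c=> u3
  u3 = 0 | (0 + 0)\{c} has moves (no moves)
LTS(Q): 4 reachable states
  v0 = a.0 | (0 + 0) | ((0 + 0) | 0\{a,c}) + d.c.0 | (0 + 0)\{c} has moves =a=> v1, =d=> v2
  v1 = 0 | (0 + 0) | ((0 + 0) | 0\{a,c}) has moves (no moves)
  v2 = c.0 | (0 + 0)\{c} has moves =c=> v3
  v3 = 0 | (0 + 0)\{c} has moves (no moves)
Bisimilarity quotient blocks:
  B0 = {u0}
  B1 = {u2, v2}
  B2 = {u1, u3, v1, v3}
  B3 = {v0}
u0 ∈ B0, v0 ∈ B3 → different blocks

NO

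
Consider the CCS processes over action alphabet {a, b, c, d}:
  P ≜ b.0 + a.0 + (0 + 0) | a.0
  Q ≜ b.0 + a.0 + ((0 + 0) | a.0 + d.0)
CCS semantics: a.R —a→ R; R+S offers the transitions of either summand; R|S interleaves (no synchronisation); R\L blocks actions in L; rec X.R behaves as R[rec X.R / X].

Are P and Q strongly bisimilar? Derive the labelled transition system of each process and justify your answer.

Reachable graph of P (3 states):
  s0 = b.0 + a.0 + (0 + 0) | a.0 | ··a··> s1, ··a··> s2, ··b··> s2
  s1 = (0 + 0) | 0 | ∅
  s2 = 0 | ∅
Reachable graph of Q (3 states):
  t0 = b.0 + a.0 + ((0 + 0) | a.0 + d.0) | ··a··> t1, ··a··> t2, ··b··> t2, ··d··> t2
  t1 = (0 + 0) | 0 | ∅
  t2 = 0 | ∅
Partition-refinement fixed point:
  B0 = {s0}
  B1 = {s1, s2, t1, t2}
  B2 = {t0}
s0 ∈ B0, t0 ∈ B2 → different blocks

not bisimilar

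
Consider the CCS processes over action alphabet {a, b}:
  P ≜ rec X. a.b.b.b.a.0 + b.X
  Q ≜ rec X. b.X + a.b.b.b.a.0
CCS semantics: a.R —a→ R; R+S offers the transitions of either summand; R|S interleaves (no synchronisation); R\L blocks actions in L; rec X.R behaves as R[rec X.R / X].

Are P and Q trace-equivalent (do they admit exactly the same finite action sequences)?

Reachable graph of P (6 states):
  m0 = rec X. a.b.b.b.a.0 + b.X → =a=> m1, =b=> m0
  m1 = b.b.b.a.0 → =b=> m2
  m2 = b.b.a.0 → =b=> m3
  m3 = b.a.0 → =b=> m4
  m4 = a.0 → =a=> m5
  m5 = 0 → ·
Reachable graph of Q (6 states):
  n0 = rec X. b.X + a.b.b.b.a.0 → =a=> n1, =b=> n0
  n1 = b.b.b.a.0 → =b=> n2
  n2 = b.b.a.0 → =b=> n3
  n3 = b.a.0 → =b=> n4
  n4 = a.0 → =a=> n5
  n5 = 0 → ·
Bisimilarity quotient blocks:
  B0 = {m0, n0}
  B1 = {m1, n1}
  B2 = {m2, n2}
  B3 = {m3, n3}
  B4 = {m4, n4}
  B5 = {m5, n5}
m0 ∈ B0, n0 ∈ B0 → same block
Bisimilar ⇒ trace-equivalent.

trace-equivalent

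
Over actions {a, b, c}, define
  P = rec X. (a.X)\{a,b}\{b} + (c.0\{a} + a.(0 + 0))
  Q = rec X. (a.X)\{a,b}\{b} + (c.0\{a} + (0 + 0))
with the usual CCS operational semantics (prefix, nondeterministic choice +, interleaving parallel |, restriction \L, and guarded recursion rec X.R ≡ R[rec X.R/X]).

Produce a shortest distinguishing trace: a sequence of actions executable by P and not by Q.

Reachable graph of P (3 states):
  p0 = rec X. (a.X)\{a,b}\{b} + (c.0\{a} + a.(0 + 0)) → -a-> p1, -c-> p2
  p1 = 0 + 0 → ∅
  p2 = 0\{a} → ∅
Reachable graph of Q (2 states):
  q0 = rec X. (a.X)\{a,b}\{b} + (c.0\{a} + (0 + 0)) → -c-> q1
  q1 = 0\{a} → ∅
Run σ = ⟨a⟩ on P: start {p0}
  step 1 (a): {p1}
  ✓ P
Run σ = ⟨a⟩ on Q: start {q0}
  step 1 (a): ∅  — Q cannot continue

a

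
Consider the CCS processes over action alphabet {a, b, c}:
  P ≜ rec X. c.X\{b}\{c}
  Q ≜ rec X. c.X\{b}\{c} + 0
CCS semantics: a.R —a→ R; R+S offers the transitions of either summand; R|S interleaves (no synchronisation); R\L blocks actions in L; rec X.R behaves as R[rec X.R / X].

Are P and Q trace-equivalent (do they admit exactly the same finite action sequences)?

YES

Reachable graph of P (2 states):
  p0 = rec X. c.X\{b}\{c} | ··c··> p1
  p1 = (rec X. c.X\{b}\{c})\{b}\{c} | (no moves)
Reachable graph of Q (2 states):
  q0 = rec X. c.X\{b}\{c} + 0 | ··c··> q1
  q1 = (rec X. c.X\{b}\{c} + 0)\{b}\{c} | (no moves)
Partition-refinement fixed point:
  B0 = {p0, q0}
  B1 = {p1, q1}
p0 ∈ B0, q0 ∈ B0 → same block
Bisimilar ⇒ trace-equivalent.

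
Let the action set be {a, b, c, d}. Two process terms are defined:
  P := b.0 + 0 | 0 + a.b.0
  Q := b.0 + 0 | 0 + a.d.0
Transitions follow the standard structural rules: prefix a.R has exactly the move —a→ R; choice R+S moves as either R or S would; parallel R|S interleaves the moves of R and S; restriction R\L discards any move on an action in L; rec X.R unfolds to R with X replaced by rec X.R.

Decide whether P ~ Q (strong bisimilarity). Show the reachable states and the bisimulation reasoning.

not bisimilar

Reachable graph of P (3 states):
  s0 = b.0 + 0 | 0 + a.b.0 | ··a··> s1, ··b··> s2
  s1 = b.0 | ··b··> s2
  s2 = 0 | (no moves)
Reachable graph of Q (3 states):
  t0 = b.0 + 0 | 0 + a.d.0 | ··a··> t1, ··b··> t2
  t1 = d.0 | ··d··> t2
  t2 = 0 | (no moves)
Bisimilarity quotient blocks:
  B0 = {s0}
  B1 = {s1}
  B2 = {s2, t2}
  B3 = {t0}
  B4 = {t1}
s0 ∈ B0, t0 ∈ B3 → different blocks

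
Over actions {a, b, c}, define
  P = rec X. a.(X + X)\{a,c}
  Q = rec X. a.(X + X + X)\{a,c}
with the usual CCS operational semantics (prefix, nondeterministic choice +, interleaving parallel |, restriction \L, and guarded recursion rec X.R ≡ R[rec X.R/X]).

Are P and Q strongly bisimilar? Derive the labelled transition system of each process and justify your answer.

YES

P's transition system — 2 states:
  s0 = rec X. a.(X + X)\{a,c} | ··a··> s1
  s1 = ((rec X. a.(X + X)\{a,c}) + (rec X. a.(X + X)\{a,c}))\{a,c} | ·
Q's transition system — 2 states:
  t0 = rec X. a.(X + X + X)\{a,c} | ··a··> t1
  t1 = ((rec X. a.(X + X + X)\{a,c}) + (rec X. a.(X + X + X)\{a,c}) + (rec X. a.(X + X + X)\{a,c}))\{a,c} | ·
Bisimilarity quotient blocks:
  B0 = {s0, t0}
  B1 = {s1, t1}
s0 ∈ B0, t0 ∈ B0 → same block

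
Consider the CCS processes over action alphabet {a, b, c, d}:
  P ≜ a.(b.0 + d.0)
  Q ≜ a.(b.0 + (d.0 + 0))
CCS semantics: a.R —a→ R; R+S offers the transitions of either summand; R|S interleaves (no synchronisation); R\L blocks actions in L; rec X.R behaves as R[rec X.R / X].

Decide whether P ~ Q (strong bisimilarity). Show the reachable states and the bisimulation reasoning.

Reachable graph of P (3 states):
  p0 = a.(b.0 + d.0) → --a--▸ p1
  p1 = b.0 + d.0 → --b--▸ p2, --d--▸ p2
  p2 = 0 → ∅
Reachable graph of Q (3 states):
  q0 = a.(b.0 + (d.0 + 0)) → --a--▸ q1
  q1 = b.0 + (d.0 + 0) → --b--▸ q2, --d--▸ q2
  q2 = 0 → ∅
Partition-refinement fixed point:
  B0 = {p0, q0}
  B1 = {p1, q1}
  B2 = {p2, q2}
p0 ∈ B0, q0 ∈ B0 → same block

bisimilar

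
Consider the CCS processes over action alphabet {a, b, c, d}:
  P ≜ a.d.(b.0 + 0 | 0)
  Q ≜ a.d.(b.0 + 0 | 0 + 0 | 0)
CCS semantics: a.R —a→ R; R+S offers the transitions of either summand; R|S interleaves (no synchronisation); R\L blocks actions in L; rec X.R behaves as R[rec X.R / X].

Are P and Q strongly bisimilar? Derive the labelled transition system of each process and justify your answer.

YES

Reachable graph of P (4 states):
  p0 = a.d.(b.0 + 0 | 0) ⊢ ··a··> p1
  p1 = d.(b.0 + 0 | 0) ⊢ ··d··> p2
  p2 = b.0 + 0 | 0 ⊢ ··b··> p3
  p3 = 0 ⊢ ∅
Reachable graph of Q (4 states):
  q0 = a.d.(b.0 + 0 | 0 + 0 | 0) ⊢ ··a··> q1
  q1 = d.(b.0 + 0 | 0 + 0 | 0) ⊢ ··d··> q2
  q2 = b.0 + 0 | 0 + 0 | 0 ⊢ ··b··> q3
  q3 = 0 ⊢ ∅
Coarsest stable partition (strong bisimilarity classes):
  B0 = {p0, q0}
  B1 = {p1, q1}
  B2 = {p2, q2}
  B3 = {p3, q3}
p0 ∈ B0, q0 ∈ B0 → same block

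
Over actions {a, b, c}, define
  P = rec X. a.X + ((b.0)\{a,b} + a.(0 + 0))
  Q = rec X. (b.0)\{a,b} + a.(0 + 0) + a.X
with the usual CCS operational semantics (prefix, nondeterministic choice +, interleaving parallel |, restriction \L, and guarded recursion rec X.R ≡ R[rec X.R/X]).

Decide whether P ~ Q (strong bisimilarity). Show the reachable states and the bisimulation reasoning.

LTS(P): 2 reachable states
  m0 = rec X. a.X + ((b.0)\{a,b} + a.(0 + 0)) | =a=> m0, =a=> m1
  m1 = 0 + 0 | stopped
LTS(Q): 2 reachable states
  n0 = rec X. (b.0)\{a,b} + a.(0 + 0) + a.X | =a=> n0, =a=> n1
  n1 = 0 + 0 | stopped
Coarsest stable partition (strong bisimilarity classes):
  B0 = {m0, n0}
  B1 = {m1, n1}
m0 ∈ B0, n0 ∈ B0 → same block

YES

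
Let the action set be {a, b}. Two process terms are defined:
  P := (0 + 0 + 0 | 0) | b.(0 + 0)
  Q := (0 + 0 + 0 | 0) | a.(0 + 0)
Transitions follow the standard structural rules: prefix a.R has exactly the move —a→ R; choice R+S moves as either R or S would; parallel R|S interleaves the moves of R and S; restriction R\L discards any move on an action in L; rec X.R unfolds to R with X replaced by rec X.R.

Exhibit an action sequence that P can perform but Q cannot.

b

Reachable graph of P (2 states):
  p0 = (0 + 0 + 0 | 0) | b.(0 + 0) ⊢ --b--▸ p1
  p1 = (0 + 0 + 0 | 0) | (0 + 0) ⊢ ·
Reachable graph of Q (2 states):
  q0 = (0 + 0 + 0 | 0) | a.(0 + 0) ⊢ --a--▸ q1
  q1 = (0 + 0 + 0 | 0) | (0 + 0) ⊢ ·
Executing b from P (initial set {p0}):
  step 1 (b): {p1}
  ✓ P
Executing b from Q (initial set {q0}):
  step 1 (b): no successor for Q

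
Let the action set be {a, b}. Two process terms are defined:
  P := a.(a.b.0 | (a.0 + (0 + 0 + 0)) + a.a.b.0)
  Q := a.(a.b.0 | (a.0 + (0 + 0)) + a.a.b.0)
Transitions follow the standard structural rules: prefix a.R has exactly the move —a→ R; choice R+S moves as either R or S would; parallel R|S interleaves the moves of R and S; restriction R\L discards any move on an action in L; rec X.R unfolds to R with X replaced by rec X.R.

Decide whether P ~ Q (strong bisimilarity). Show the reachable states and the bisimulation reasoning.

LTS(P): 10 reachable states
  m0 = a.(a.b.0 | (a.0 + (0 + 0 + 0)) + a.a.b.0) | ··a··> m1
  m1 = a.b.0 | (a.0 + (0 + 0 + 0)) + a.a.b.0 | ··a··> m2, ··a··> m3, ··a··> m4
  m2 = a.b.0 | ··a··> m5
  m3 = a.b.0 | 0 | ··a··> m6
  m4 = b.0 | (a.0 + (0 + 0 + 0)) | ··a··> m6, ··b··> m7
  m5 = b.0 | ··b··> m8
  m6 = b.0 | 0 | ··b··> m9
  m7 = 0 | (a.0 + (0 + 0 + 0)) | ··a··> m9
  m8 = 0 | (no moves)
  m9 = 0 | 0 | (no moves)
LTS(Q): 10 reachable states
  n0 = a.(a.b.0 | (a.0 + (0 + 0)) + a.a.b.0) | ··a··> n1
  n1 = a.b.0 | (a.0 + (0 + 0)) + a.a.b.0 | ··a··> n2, ··a··> n3, ··a··> n4
  n2 = a.b.0 | ··a··> n5
  n3 = a.b.0 | 0 | ··a··> n6
  n4 = b.0 | (a.0 + (0 + 0)) | ··a··> n6, ··b··> n7
  n5 = b.0 | ··b··> n8
  n6 = b.0 | 0 | ··b··> n9
  n7 = 0 | (a.0 + (0 + 0)) | ··a··> n9
  n8 = 0 | (no moves)
  n9 = 0 | 0 | (no moves)
Coarsest stable partition (strong bisimilarity classes):
  B0 = {m0, n0}
  B1 = {m1, n1}
  B2 = {m2, m3, n2, n3}
  B3 = {m5, m6, n5, n6}
  B4 = {m8, m9, n8, n9}
  B5 = {m4, n4}
  B6 = {m7, n7}
m0 ∈ B0, n0 ∈ B0 → same block

P ~ Q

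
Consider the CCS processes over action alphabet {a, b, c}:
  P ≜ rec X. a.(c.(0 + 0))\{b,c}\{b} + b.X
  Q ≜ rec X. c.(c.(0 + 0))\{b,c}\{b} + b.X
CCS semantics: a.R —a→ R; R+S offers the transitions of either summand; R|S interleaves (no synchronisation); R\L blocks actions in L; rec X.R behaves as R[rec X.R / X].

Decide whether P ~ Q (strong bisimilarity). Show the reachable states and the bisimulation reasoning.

P's transition system — 2 states:
  m0 = rec X. a.(c.(0 + 0))\{b,c}\{b} + b.X | ··a··> m1, ··b··> m0
  m1 = (c.(0 + 0))\{b,c}\{b} | deadlocked
Q's transition system — 2 states:
  n0 = rec X. c.(c.(0 + 0))\{b,c}\{b} + b.X | ··b··> n0, ··c··> n1
  n1 = (c.(0 + 0))\{b,c}\{b} | deadlocked
Partition-refinement fixed point:
  B0 = {m0}
  B1 = {m1, n1}
  B2 = {n0}
m0 ∈ B0, n0 ∈ B2 → different blocks

not bisimilar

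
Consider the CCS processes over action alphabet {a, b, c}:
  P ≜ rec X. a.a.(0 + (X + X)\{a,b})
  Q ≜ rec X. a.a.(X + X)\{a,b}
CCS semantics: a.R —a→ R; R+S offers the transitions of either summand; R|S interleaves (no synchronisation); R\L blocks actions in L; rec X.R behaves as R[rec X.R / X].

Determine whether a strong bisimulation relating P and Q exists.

LTS(P): 3 reachable states
  u0 = rec X. a.a.(0 + (X + X)\{a,b}) has moves —a→ u1
  u1 = a.(0 + ((rec X. a.a.(0 + (X + X)\{a,b})) + (rec X. a.a.(0 + (X + X)\{a,b})))\{a,b}) has moves —a→ u2
  u2 = 0 + ((rec X. a.a.(0 + (X + X)\{a,b})) + (rec X. a.a.(0 + (X + X)\{a,b})))\{a,b} has moves (no moves)
LTS(Q): 3 reachable states
  v0 = rec X. a.a.(X + X)\{a,b} has moves —a→ v1
  v1 = a.((rec X. a.a.(X + X)\{a,b}) + (rec X. a.a.(X + X)\{a,b}))\{a,b} has moves —a→ v2
  v2 = ((rec X. a.a.(X + X)\{a,b}) + (rec X. a.a.(X + X)\{a,b}))\{a,b} has moves (no moves)
Partition-refinement fixed point:
  B0 = {u0, v0}
  B1 = {u1, v1}
  B2 = {u2, v2}
u0 ∈ B0, v0 ∈ B0 → same block

P ~ Q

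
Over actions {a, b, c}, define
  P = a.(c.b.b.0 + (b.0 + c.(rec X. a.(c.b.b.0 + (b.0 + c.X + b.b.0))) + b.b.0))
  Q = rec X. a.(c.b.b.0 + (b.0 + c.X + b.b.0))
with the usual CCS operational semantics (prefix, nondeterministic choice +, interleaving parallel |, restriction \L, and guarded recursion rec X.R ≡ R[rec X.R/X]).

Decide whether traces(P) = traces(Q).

trace-equivalent

P's transition system — 6 states:
  s0 = a.(c.b.b.0 + (b.0 + c.(rec X. a.(c.b.b.0 + (b.0 + c.X + b.b.0))) + b.b.0)) :: —a→ s1
  s1 = c.b.b.0 + (b.0 + c.(rec X. a.(c.b.b.0 + (b.0 + c.X + b.b.0))) + b.b.0) :: —b→ s2, —b→ s3, —c→ s4, —c→ s5
  s2 = 0 :: deadlocked
  s3 = b.0 :: —b→ s2
  s4 = b.b.0 :: —b→ s3
  s5 = rec X. a.(c.b.b.0 + (b.0 + c.X + b.b.0)) :: —a→ s1
Q's transition system — 5 states:
  t0 = rec X. a.(c.b.b.0 + (b.0 + c.X + b.b.0)) :: —a→ t1
  t1 = c.b.b.0 + (b.0 + c.(rec X. a.(c.b.b.0 + (b.0 + c.X + b.b.0))) + b.b.0) :: —b→ t2, —b→ t3, —c→ t0, —c→ t4
  t2 = 0 :: deadlocked
  t3 = b.0 :: —b→ t2
  t4 = b.b.0 :: —b→ t3
Coarsest stable partition (strong bisimilarity classes):
  B0 = {s0, s5, t0}
  B1 = {s1, t1}
  B2 = {s4, t4}
  B3 = {s3, t3}
  B4 = {s2, t2}
s0 ∈ B0, t0 ∈ B0 → same block
Bisimilar ⇒ trace-equivalent.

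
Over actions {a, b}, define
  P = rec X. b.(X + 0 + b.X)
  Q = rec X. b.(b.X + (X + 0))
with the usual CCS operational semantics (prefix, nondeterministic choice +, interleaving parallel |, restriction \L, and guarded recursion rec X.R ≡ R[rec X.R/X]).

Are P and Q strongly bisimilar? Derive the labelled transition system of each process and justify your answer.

P ~ Q

Reachable graph of P (2 states):
  s0 = rec X. b.(X + 0 + b.X) has moves --b--▸ s1
  s1 = (rec X. b.(X + 0 + b.X)) + 0 + b.(rec X. b.(X + 0 + b.X)) has moves --b--▸ s0, --b--▸ s1
Reachable graph of Q (2 states):
  t0 = rec X. b.(b.X + (X + 0)) has moves --b--▸ t1
  t1 = b.(rec X. b.(b.X + (X + 0))) + ((rec X. b.(b.X + (X + 0))) + 0) has moves --b--▸ t0, --b--▸ t1
Coarsest stable partition (strong bisimilarity classes):
  B0 = {s0, s1, t0, t1}
s0 ∈ B0, t0 ∈ B0 → same block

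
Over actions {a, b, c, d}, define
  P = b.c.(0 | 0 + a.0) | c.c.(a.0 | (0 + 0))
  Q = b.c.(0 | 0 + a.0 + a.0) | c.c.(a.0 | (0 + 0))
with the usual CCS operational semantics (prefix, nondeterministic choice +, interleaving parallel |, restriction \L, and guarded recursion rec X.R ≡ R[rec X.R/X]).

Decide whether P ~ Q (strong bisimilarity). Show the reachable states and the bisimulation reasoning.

bisimilar

LTS(P): 16 reachable states
  s0 = b.c.(0 | 0 + a.0) | c.c.(a.0 | (0 + 0)) ⊢ ··b··> s1, ··c··> s2
  s1 = c.(0 | 0 + a.0) | c.c.(a.0 | (0 + 0)) ⊢ ··c··> s3, ··c··> s4
  s2 = b.c.(0 | 0 + a.0) | c.(a.0 | (0 + 0)) ⊢ ··b··> s4, ··c··> s5
  s3 = (0 | 0 + a.0) | c.c.(a.0 | (0 + 0)) ⊢ ··a··> s6, ··c··> s7
  s4 = c.(0 | 0 + a.0) | c.(a.0 | (0 + 0)) ⊢ ··c··> s7, ··c··> s8
  s5 = b.c.(0 | 0 + a.0) | (a.0 | (0 + 0)) ⊢ ··a··> s9, ··b··> s8
  s6 = 0 | c.c.(a.0 | (0 + 0)) ⊢ ··c··> s10
  s7 = (0 | 0 + a.0) | c.(a.0 | (0 + 0)) ⊢ ··a··> s10, ··c··> s11
  s8 = c.(0 | 0 + a.0) | (a.0 | (0 + 0)) ⊢ ··a··> s12, ··c··> s11
  s9 = b.c.(0 | 0 + a.0) | (0 | (0 + 0)) ⊢ ··b··> s12
  s10 = 0 | c.(a.0 | (0 + 0)) ⊢ ··c··> s13
  s11 = (0 | 0 + a.0) | (a.0 | (0 + 0)) ⊢ ··a··> s13, ··a··> s14
  s12 = c.(0 | 0 + a.0) | (0 | (0 + 0)) ⊢ ··c··> s14
  s13 = 0 | (a.0 | (0 + 0)) ⊢ ··a··> s15
  s14 = (0 | 0 + a.0) | (0 | (0 + 0)) ⊢ ··a··> s15
  s15 = 0 | (0 | (0 + 0)) ⊢ ∅
LTS(Q): 16 reachable states
  t0 = b.c.(0 | 0 + a.0 + a.0) | c.c.(a.0 | (0 + 0)) ⊢ ··b··> t1, ··c··> t2
  t1 = c.(0 | 0 + a.0 + a.0) | c.c.(a.0 | (0 + 0)) ⊢ ··c··> t3, ··c··> t4
  t2 = b.c.(0 | 0 + a.0 + a.0) | c.(a.0 | (0 + 0)) ⊢ ··b··> t4, ··c··> t5
  t3 = (0 | 0 + a.0 + a.0) | c.c.(a.0 | (0 + 0)) ⊢ ··a··> t6, ··c··> t7
  t4 = c.(0 | 0 + a.0 + a.0) | c.(a.0 | (0 + 0)) ⊢ ··c··> t7, ··c··> t8
  t5 = b.c.(0 | 0 + a.0 + a.0) | (a.0 | (0 + 0)) ⊢ ··a··> t9, ··b··> t8
  t6 = 0 | c.c.(a.0 | (0 + 0)) ⊢ ··c··> t10
  t7 = (0 | 0 + a.0 + a.0) | c.(a.0 | (0 + 0)) ⊢ ··a··> t10, ··c··> t11
  t8 = c.(0 | 0 + a.0 + a.0) | (a.0 | (0 + 0)) ⊢ ··a··> t12, ··c··> t11
  t9 = b.c.(0 | 0 + a.0 + a.0) | (0 | (0 + 0)) ⊢ ··b··> t12
  t10 = 0 | c.(a.0 | (0 + 0)) ⊢ ··c··> t13
  t11 = (0 | 0 + a.0 + a.0) | (a.0 | (0 + 0)) ⊢ ··a··> t13, ··a··> t14
  t12 = c.(0 | 0 + a.0 + a.0) | (0 | (0 + 0)) ⊢ ··c··> t14
  t13 = 0 | (a.0 | (0 + 0)) ⊢ ··a··> t15
  t14 = (0 | 0 + a.0 + a.0) | (0 | (0 + 0)) ⊢ ··a··> t15
  t15 = 0 | (0 | (0 + 0)) ⊢ ∅
Coarsest stable partition (strong bisimilarity classes):
  B0 = {s0, t0}
  B1 = {s2, t2}
  B2 = {s5, t5}
  B3 = {s9, t9}
  B4 = {s10, s12, t10, t12}
  B5 = {s13, s14, t13, t14}
  B6 = {s15, t15}
  B7 = {s7, s8, t7, t8}
  B8 = {s11, t11}
  B9 = {s4, t4}
  B10 = {s1, t1}
  B11 = {s3, t3}
  B12 = {s6, t6}
s0 ∈ B0, t0 ∈ B0 → same block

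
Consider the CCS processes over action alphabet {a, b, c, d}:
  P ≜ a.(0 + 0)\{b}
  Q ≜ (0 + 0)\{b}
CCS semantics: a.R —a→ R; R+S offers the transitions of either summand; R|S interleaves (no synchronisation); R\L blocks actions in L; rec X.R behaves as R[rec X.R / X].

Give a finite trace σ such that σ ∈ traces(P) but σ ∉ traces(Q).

P's transition system — 2 states:
  s0 = a.(0 + 0)\{b} | =a=> s1
  s1 = (0 + 0)\{b} | ∅
Q's transition system — 1 states:
  t0 = (0 + 0)\{b} | ∅
Trace ⟨a⟩ through P, begin at {s0}:
  step 1 (a): {s1}
  — P admits the full trace.
Trace ⟨a⟩ through Q, begin at {t0}:
  step 1 (a): ∅  — Q cannot continue

a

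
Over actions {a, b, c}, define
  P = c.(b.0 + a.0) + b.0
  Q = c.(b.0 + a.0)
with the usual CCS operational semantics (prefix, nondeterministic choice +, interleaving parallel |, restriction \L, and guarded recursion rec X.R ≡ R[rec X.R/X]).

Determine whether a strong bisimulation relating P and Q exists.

P's transition system — 3 states:
  s0 = c.(b.0 + a.0) + b.0 | ··b··> s1, ··c··> s2
  s1 = 0 | ·
  s2 = b.0 + a.0 | ··a··> s1, ··b··> s1
Q's transition system — 3 states:
  t0 = c.(b.0 + a.0) | ··c··> t1
  t1 = b.0 + a.0 | ··a··> t2, ··b··> t2
  t2 = 0 | ·
Coarsest stable partition (strong bisimilarity classes):
  B0 = {s0}
  B1 = {s2, t1}
  B2 = {s1, t2}
  B3 = {t0}
s0 ∈ B0, t0 ∈ B3 → different blocks

NO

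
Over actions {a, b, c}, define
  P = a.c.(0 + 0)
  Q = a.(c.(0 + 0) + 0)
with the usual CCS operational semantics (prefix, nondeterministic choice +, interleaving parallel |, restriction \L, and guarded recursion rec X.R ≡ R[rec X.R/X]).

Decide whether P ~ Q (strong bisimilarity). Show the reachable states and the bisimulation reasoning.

P's transition system — 3 states:
  m0 = a.c.(0 + 0) | —a→ m1
  m1 = c.(0 + 0) | —c→ m2
  m2 = 0 + 0 | ·
Q's transition system — 3 states:
  n0 = a.(c.(0 + 0) + 0) | —a→ n1
  n1 = c.(0 + 0) + 0 | —c→ n2
  n2 = 0 + 0 | ·
Bisimilarity quotient blocks:
  B0 = {m0, n0}
  B1 = {m1, n1}
  B2 = {m2, n2}
m0 ∈ B0, n0 ∈ B0 → same block

P ~ Q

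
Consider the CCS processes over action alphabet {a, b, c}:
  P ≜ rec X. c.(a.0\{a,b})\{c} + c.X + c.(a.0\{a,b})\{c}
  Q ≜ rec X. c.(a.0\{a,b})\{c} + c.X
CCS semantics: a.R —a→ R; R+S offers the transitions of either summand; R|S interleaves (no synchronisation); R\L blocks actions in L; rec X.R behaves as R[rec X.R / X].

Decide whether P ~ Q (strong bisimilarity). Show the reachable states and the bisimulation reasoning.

P's transition system — 3 states:
  m0 = rec X. c.(a.0\{a,b})\{c} + c.X + c.(a.0\{a,b})\{c} → --c--▸ m0, --c--▸ m1
  m1 = (a.0\{a,b})\{c} → --a--▸ m2
  m2 = 0\{a,b}\{c} → ·
Q's transition system — 3 states:
  n0 = rec X. c.(a.0\{a,b})\{c} + c.X → --c--▸ n0, --c--▸ n1
  n1 = (a.0\{a,b})\{c} → --a--▸ n2
  n2 = 0\{a,b}\{c} → ·
Coarsest stable partition (strong bisimilarity classes):
  B0 = {m0, n0}
  B1 = {m1, n1}
  B2 = {m2, n2}
m0 ∈ B0, n0 ∈ B0 → same block

YES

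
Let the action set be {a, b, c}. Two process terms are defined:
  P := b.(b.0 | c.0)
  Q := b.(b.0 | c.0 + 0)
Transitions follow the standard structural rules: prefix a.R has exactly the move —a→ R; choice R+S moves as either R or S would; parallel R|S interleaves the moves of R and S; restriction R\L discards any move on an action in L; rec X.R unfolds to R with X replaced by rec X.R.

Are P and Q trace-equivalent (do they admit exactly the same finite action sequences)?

LTS(P): 5 reachable states
  p0 = b.(b.0 | c.0) → --b--▸ p1
  p1 = b.0 | c.0 → --b--▸ p2, --c--▸ p3
  p2 = 0 | c.0 → --c--▸ p4
  p3 = b.0 | 0 → --b--▸ p4
  p4 = 0 | 0 → ∅
LTS(Q): 5 reachable states
  q0 = b.(b.0 | c.0 + 0) → --b--▸ q1
  q1 = b.0 | c.0 + 0 → --b--▸ q2, --c--▸ q3
  q2 = 0 | c.0 → --c--▸ q4
  q3 = b.0 | 0 → --b--▸ q4
  q4 = 0 | 0 → ∅
Partition-refinement fixed point:
  B0 = {p0, q0}
  B1 = {p1, q1}
  B2 = {p2, q2}
  B3 = {p4, q4}
  B4 = {p3, q3}
p0 ∈ B0, q0 ∈ B0 → same block
Bisimilar ⇒ trace-equivalent.

trace-equivalent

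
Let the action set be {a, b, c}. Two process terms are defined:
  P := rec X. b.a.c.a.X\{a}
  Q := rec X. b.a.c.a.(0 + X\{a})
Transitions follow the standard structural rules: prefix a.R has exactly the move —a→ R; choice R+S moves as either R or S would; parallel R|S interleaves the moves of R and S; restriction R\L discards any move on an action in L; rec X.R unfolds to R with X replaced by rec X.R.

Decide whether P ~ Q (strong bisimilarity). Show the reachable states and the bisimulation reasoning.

YES

LTS(P): 6 reachable states
  m0 = rec X. b.a.c.a.X\{a} → —b→ m1
  m1 = a.c.a.(rec X. b.a.c.a.X\{a})\{a} → —a→ m2
  m2 = c.a.(rec X. b.a.c.a.X\{a})\{a} → —c→ m3
  m3 = a.(rec X. b.a.c.a.X\{a})\{a} → —a→ m4
  m4 = (rec X. b.a.c.a.X\{a})\{a} → —b→ m5
  m5 = (a.c.a.(rec X. b.a.c.a.X\{a})\{a})\{a} → (no moves)
LTS(Q): 6 reachable states
  n0 = rec X. b.a.c.a.(0 + X\{a}) → —b→ n1
  n1 = a.c.a.(0 + (rec X. b.a.c.a.(0 + X\{a}))\{a}) → —a→ n2
  n2 = c.a.(0 + (rec X. b.a.c.a.(0 + X\{a}))\{a}) → —c→ n3
  n3 = a.(0 + (rec X. b.a.c.a.(0 + X\{a}))\{a}) → —a→ n4
  n4 = 0 + (rec X. b.a.c.a.(0 + X\{a}))\{a} → —b→ n5
  n5 = (a.c.a.(0 + (rec X. b.a.c.a.(0 + X\{a}))\{a}))\{a} → (no moves)
Coarsest stable partition (strong bisimilarity classes):
  B0 = {m0, n0}
  B1 = {m1, n1}
  B2 = {m2, n2}
  B3 = {m3, n3}
  B4 = {m4, n4}
  B5 = {m5, n5}
m0 ∈ B0, n0 ∈ B0 → same block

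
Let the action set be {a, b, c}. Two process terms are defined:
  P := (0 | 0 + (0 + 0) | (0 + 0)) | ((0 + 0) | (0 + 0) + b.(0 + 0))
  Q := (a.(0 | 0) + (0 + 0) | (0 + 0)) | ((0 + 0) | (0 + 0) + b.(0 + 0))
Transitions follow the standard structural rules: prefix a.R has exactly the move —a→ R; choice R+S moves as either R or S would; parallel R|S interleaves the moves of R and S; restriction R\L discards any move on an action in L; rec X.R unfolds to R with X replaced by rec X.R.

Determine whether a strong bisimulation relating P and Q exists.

LTS(P): 2 reachable states
  u0 = (0 | 0 + (0 + 0) | (0 + 0)) | ((0 + 0) | (0 + 0) + b.(0 + 0)) | --b--▸ u1
  u1 = (0 | 0 + (0 + 0) | (0 + 0)) | (0 + 0) | deadlocked
LTS(Q): 4 reachable states
  v0 = (a.(0 | 0) + (0 + 0) | (0 + 0)) | ((0 + 0) | (0 + 0) + b.(0 + 0)) | --a--▸ v1, --b--▸ v2
  v1 = 0 | 0 | ((0 + 0) | (0 + 0) + b.(0 + 0)) | --b--▸ v3
  v2 = (a.(0 | 0) + (0 + 0) | (0 + 0)) | (0 + 0) | --a--▸ v3
  v3 = 0 | 0 | (0 + 0) | deadlocked
Bisimilarity quotient blocks:
  B0 = {u0, v1}
  B1 = {u1, v3}
  B2 = {v0}
  B3 = {v2}
u0 ∈ B0, v0 ∈ B2 → different blocks

not bisimilar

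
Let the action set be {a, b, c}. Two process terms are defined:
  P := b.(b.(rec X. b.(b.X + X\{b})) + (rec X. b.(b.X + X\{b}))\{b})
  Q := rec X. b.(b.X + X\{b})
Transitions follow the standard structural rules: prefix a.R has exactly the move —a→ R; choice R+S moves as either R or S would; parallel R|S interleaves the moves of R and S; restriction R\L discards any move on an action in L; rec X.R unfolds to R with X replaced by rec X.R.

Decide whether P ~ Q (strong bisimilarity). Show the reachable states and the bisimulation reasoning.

P ~ Q

LTS(P): 3 reachable states
  p0 = b.(b.(rec X. b.(b.X + X\{b})) + (rec X. b.(b.X + X\{b}))\{b}) → —b→ p1
  p1 = b.(rec X. b.(b.X + X\{b})) + (rec X. b.(b.X + X\{b}))\{b} → —b→ p2
  p2 = rec X. b.(b.X + X\{b}) → —b→ p1
LTS(Q): 2 reachable states
  q0 = rec X. b.(b.X + X\{b}) → —b→ q1
  q1 = b.(rec X. b.(b.X + X\{b})) + (rec X. b.(b.X + X\{b}))\{b} → —b→ q0
Bisimilarity quotient blocks:
  B0 = {p0, p1, p2, q0, q1}
p0 ∈ B0, q0 ∈ B0 → same block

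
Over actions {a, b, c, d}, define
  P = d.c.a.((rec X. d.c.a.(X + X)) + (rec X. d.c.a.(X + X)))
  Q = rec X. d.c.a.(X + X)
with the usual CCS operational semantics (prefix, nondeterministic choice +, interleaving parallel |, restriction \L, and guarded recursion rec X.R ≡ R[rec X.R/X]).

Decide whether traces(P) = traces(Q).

YES

LTS(P): 4 reachable states
  s0 = d.c.a.((rec X. d.c.a.(X + X)) + (rec X. d.c.a.(X + X))) ⊢ —d→ s1
  s1 = c.a.((rec X. d.c.a.(X + X)) + (rec X. d.c.a.(X + X))) ⊢ —c→ s2
  s2 = a.((rec X. d.c.a.(X + X)) + (rec X. d.c.a.(X + X))) ⊢ —a→ s3
  s3 = (rec X. d.c.a.(X + X)) + (rec X. d.c.a.(X + X)) ⊢ —d→ s1
LTS(Q): 4 reachable states
  t0 = rec X. d.c.a.(X + X) ⊢ —d→ t1
  t1 = c.a.((rec X. d.c.a.(X + X)) + (rec X. d.c.a.(X + X))) ⊢ —c→ t2
  t2 = a.((rec X. d.c.a.(X + X)) + (rec X. d.c.a.(X + X))) ⊢ —a→ t3
  t3 = (rec X. d.c.a.(X + X)) + (rec X. d.c.a.(X + X)) ⊢ —d→ t1
Partition-refinement fixed point:
  B0 = {s0, s3, t0, t3}
  B1 = {s1, t1}
  B2 = {s2, t2}
s0 ∈ B0, t0 ∈ B0 → same block
Bisimilar ⇒ trace-equivalent.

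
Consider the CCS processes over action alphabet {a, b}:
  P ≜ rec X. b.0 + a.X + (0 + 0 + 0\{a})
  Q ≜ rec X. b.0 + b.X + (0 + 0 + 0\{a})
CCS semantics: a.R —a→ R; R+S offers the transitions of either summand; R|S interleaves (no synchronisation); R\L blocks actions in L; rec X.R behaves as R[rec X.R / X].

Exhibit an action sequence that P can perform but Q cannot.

P's transition system — 2 states:
  p0 = rec X. b.0 + a.X + (0 + 0 + 0\{a}) | ··a··> p0, ··b··> p1
  p1 = 0 | ·
Q's transition system — 2 states:
  q0 = rec X. b.0 + b.X + (0 + 0 + 0\{a}) | ··b··> q0, ··b··> q1
  q1 = 0 | ·
Run σ = ⟨a⟩ on P: start {p0}
  after a @ step 1: {p0}
  ✓ P
Run σ = ⟨a⟩ on Q: start {q0}
  after a @ step 1: ∅ (Q stuck)

a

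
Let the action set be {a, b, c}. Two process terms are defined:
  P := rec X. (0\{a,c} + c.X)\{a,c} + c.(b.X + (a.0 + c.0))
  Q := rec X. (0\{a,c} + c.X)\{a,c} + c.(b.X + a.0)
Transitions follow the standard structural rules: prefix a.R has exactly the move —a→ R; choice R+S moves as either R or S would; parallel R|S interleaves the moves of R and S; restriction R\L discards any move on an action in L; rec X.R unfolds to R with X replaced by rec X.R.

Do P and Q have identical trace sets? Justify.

NO — witness ⟨cc⟩

LTS(P): 3 reachable states
  s0 = rec X. (0\{a,c} + c.X)\{a,c} + c.(b.X + (a.0 + c.0)) ⊢ —c→ s1
  s1 = b.(rec X. (0\{a,c} + c.X)\{a,c} + c.(b.X + (a.0 + c.0))) + (a.0 + c.0) ⊢ —a→ s2, —b→ s0, —c→ s2
  s2 = 0 ⊢ deadlocked
LTS(Q): 3 reachable states
  t0 = rec X. (0\{a,c} + c.X)\{a,c} + c.(b.X + a.0) ⊢ —c→ t1
  t1 = b.(rec X. (0\{a,c} + c.X)\{a,c} + c.(b.X + a.0)) + a.0 ⊢ —a→ t2, —b→ t0
  t2 = 0 ⊢ deadlocked
Trace ⟨cc⟩ through P, begin at {s0}:
  step 1 (c): {s1}
  step 2 (c): {s2}
  — P admits the full trace.
Trace ⟨cc⟩ through Q, begin at {t0}:
  step 1 (c): {t1}
  step 2 (c): ∅  — Q cannot continue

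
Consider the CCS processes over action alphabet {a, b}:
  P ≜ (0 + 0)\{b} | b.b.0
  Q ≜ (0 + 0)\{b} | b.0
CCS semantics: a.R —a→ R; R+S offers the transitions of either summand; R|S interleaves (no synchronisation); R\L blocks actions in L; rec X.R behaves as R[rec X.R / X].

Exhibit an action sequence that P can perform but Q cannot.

LTS(P): 3 reachable states
  p0 = (0 + 0)\{b} | b.b.0 | --b--▸ p1
  p1 = (0 + 0)\{b} | b.0 | --b--▸ p2
  p2 = (0 + 0)\{b} | 0 | (no moves)
LTS(Q): 2 reachable states
  q0 = (0 + 0)\{b} | b.0 | --b--▸ q1
  q1 = (0 + 0)\{b} | 0 | (no moves)
Trace ⟨bb⟩ through P, begin at {p0}:
  after b @ step 1: {p1}
  after b @ step 2: {p2}
  P completes σ.
Trace ⟨bb⟩ through Q, begin at {q0}:
  after b @ step 1: {q1}
  after b @ step 2: ∅  — Q cannot continue

bb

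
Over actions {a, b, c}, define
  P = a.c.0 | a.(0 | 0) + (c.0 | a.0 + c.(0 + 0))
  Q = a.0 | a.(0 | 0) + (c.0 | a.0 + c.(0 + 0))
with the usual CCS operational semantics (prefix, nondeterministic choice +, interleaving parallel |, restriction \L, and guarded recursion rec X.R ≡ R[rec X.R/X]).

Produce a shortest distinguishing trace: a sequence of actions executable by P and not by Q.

aac

LTS(P): 10 reachable states
  m0 = a.c.0 | a.(0 | 0) + (c.0 | a.0 + c.(0 + 0)) → --a--▸ m1, --a--▸ m2, --a--▸ m3, --c--▸ m4, --c--▸ m5
  m1 = a.c.0 | (0 | 0) → --a--▸ m6
  m2 = c.0 | 0 → --c--▸ m7
  m3 = c.0 | a.(0 | 0) → --a--▸ m6, --c--▸ m8
  m4 = 0 + 0 → ·
  m5 = 0 | a.0 → --a--▸ m7
  m6 = c.0 | (0 | 0) → --c--▸ m9
  m7 = 0 | 0 → ·
  m8 = 0 | a.(0 | 0) → --a--▸ m9
  m9 = 0 | (0 | 0) → ·
LTS(Q): 8 reachable states
  n0 = a.0 | a.(0 | 0) + (c.0 | a.0 + c.(0 + 0)) → --a--▸ n1, --a--▸ n2, --a--▸ n3, --c--▸ n4, --c--▸ n5
  n1 = 0 | a.(0 | 0) → --a--▸ n6
  n2 = a.0 | (0 | 0) → --a--▸ n6
  n3 = c.0 | 0 → --c--▸ n7
  n4 = 0 + 0 → ·
  n5 = 0 | a.0 → --a--▸ n7
  n6 = 0 | (0 | 0) → ·
  n7 = 0 | 0 → ·
Trace ⟨aac⟩ through P, begin at {m0}:
  step 1 (a): {m1, m2, m3}
  step 2 (a): {m6}
  step 3 (c): {m9}
  P completes σ.
Trace ⟨aac⟩ through Q, begin at {n0}:
  step 1 (a): {n1, n2, n3}
  step 2 (a): {n6}
  step 3 (c): no successor for Q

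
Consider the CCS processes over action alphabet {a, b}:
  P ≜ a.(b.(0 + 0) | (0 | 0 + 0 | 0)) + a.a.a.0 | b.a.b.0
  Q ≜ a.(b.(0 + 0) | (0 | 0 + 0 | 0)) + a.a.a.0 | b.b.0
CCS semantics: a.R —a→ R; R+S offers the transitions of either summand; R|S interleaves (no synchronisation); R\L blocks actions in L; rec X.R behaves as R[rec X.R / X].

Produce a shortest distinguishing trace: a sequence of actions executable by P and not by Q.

LTS(P): 18 reachable states
  p0 = a.(b.(0 + 0) | (0 | 0 + 0 | 0)) + a.a.a.0 | b.a.b.0 has moves ··a··> p1, ··a··> p2, ··b··> p3
  p1 = a.a.0 | b.a.b.0 has moves ··a··> p4, ··b··> p5
  p2 = b.(0 + 0) | (0 | 0 + 0 | 0) has moves ··b··> p6
  p3 = a.a.a.0 | a.b.0 has moves ··a··> p5, ··a··> p7
  p4 = a.0 | b.a.b.0 has moves ··a··> p8, ··b··> p9
  p5 = a.a.0 | a.b.0 has moves ··a··> p10, ··a··> p9
  p6 = (0 + 0) | (0 | 0 + 0 | 0) has moves ·
  p7 = a.a.a.0 | b.0 has moves ··a··> p10, ··b··> p11
  p8 = 0 | b.a.b.0 has moves ··b··> p12
  p9 = a.0 | a.b.0 has moves ··a··> p12, ··a··> p13
  p10 = a.a.0 | b.0 has moves ··a··> p13, ··b··> p14
  p11 = a.a.a.0 | 0 has moves ··a··> p14
  p12 = 0 | a.b.0 has moves ··a··> p15
  p13 = a.0 | b.0 has moves ··a··> p15, ··b··> p16
  p14 = a.a.0 | 0 has moves ··a··> p16
  p15 = 0 | b.0 has moves ··b··> p17
  p16 = a.0 | 0 has moves ··a··> p17
  p17 = 0 | 0 has moves ·
LTS(Q): 14 reachable states
  q0 = a.(b.(0 + 0) | (0 | 0 + 0 | 0)) + a.a.a.0 | b.b.0 has moves ··a··> q1, ··a··> q2, ··b··> q3
  q1 = a.a.0 | b.b.0 has moves ··a··> q4, ··b··> q5
  q2 = b.(0 + 0) | (0 | 0 + 0 | 0) has moves ··b··> q6
  q3 = a.a.a.0 | b.0 has moves ··a··> q5, ··b··> q7
  q4 = a.0 | b.b.0 has moves ··a··> q8, ··b··> q9
  q5 = a.a.0 | b.0 has moves ··a··> q9, ··b··> q10
  q6 = (0 + 0) | (0 | 0 + 0 | 0) has moves ·
  q7 = a.a.a.0 | 0 has moves ··a··> q10
  q8 = 0 | b.b.0 has moves ··b··> q11
  q9 = a.0 | b.0 has moves ··a··> q11, ··b··> q12
  q10 = a.a.0 | 0 has moves ··a··> q12
  q11 = 0 | b.0 has moves ··b··> q13
  q12 = a.0 | 0 has moves ··a··> q13
  q13 = 0 | 0 has moves ·
Executing aaaba from P (initial set {p0}):
  [1] a ⇒ {p1, p2}
  [2] a ⇒ {p4}
  [3] a ⇒ {p8}
  [4] b ⇒ {p12}
  [5] a ⇒ {p15}
  ✓ P
Executing aaaba from Q (initial set {q0}):
  [1] a ⇒ {q1, q2}
  [2] a ⇒ {q4}
  [3] a ⇒ {q8}
  [4] b ⇒ {q11}
  [5] a ⇒ ∅  — Q cannot continue

aaaba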